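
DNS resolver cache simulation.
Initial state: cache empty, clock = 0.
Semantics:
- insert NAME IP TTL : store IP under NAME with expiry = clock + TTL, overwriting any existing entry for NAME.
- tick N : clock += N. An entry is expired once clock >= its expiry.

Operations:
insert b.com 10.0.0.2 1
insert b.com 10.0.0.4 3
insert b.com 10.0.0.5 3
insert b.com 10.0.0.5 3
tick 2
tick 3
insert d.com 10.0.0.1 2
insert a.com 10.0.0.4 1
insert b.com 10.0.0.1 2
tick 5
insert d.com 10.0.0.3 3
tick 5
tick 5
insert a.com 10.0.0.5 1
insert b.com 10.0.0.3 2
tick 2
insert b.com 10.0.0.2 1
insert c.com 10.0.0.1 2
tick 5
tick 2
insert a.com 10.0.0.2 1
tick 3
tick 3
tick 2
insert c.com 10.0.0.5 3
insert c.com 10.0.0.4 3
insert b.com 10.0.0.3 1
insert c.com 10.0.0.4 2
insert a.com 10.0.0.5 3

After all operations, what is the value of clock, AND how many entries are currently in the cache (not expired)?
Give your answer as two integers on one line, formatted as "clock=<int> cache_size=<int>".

Op 1: insert b.com -> 10.0.0.2 (expiry=0+1=1). clock=0
Op 2: insert b.com -> 10.0.0.4 (expiry=0+3=3). clock=0
Op 3: insert b.com -> 10.0.0.5 (expiry=0+3=3). clock=0
Op 4: insert b.com -> 10.0.0.5 (expiry=0+3=3). clock=0
Op 5: tick 2 -> clock=2.
Op 6: tick 3 -> clock=5. purged={b.com}
Op 7: insert d.com -> 10.0.0.1 (expiry=5+2=7). clock=5
Op 8: insert a.com -> 10.0.0.4 (expiry=5+1=6). clock=5
Op 9: insert b.com -> 10.0.0.1 (expiry=5+2=7). clock=5
Op 10: tick 5 -> clock=10. purged={a.com,b.com,d.com}
Op 11: insert d.com -> 10.0.0.3 (expiry=10+3=13). clock=10
Op 12: tick 5 -> clock=15. purged={d.com}
Op 13: tick 5 -> clock=20.
Op 14: insert a.com -> 10.0.0.5 (expiry=20+1=21). clock=20
Op 15: insert b.com -> 10.0.0.3 (expiry=20+2=22). clock=20
Op 16: tick 2 -> clock=22. purged={a.com,b.com}
Op 17: insert b.com -> 10.0.0.2 (expiry=22+1=23). clock=22
Op 18: insert c.com -> 10.0.0.1 (expiry=22+2=24). clock=22
Op 19: tick 5 -> clock=27. purged={b.com,c.com}
Op 20: tick 2 -> clock=29.
Op 21: insert a.com -> 10.0.0.2 (expiry=29+1=30). clock=29
Op 22: tick 3 -> clock=32. purged={a.com}
Op 23: tick 3 -> clock=35.
Op 24: tick 2 -> clock=37.
Op 25: insert c.com -> 10.0.0.5 (expiry=37+3=40). clock=37
Op 26: insert c.com -> 10.0.0.4 (expiry=37+3=40). clock=37
Op 27: insert b.com -> 10.0.0.3 (expiry=37+1=38). clock=37
Op 28: insert c.com -> 10.0.0.4 (expiry=37+2=39). clock=37
Op 29: insert a.com -> 10.0.0.5 (expiry=37+3=40). clock=37
Final clock = 37
Final cache (unexpired): {a.com,b.com,c.com} -> size=3

Answer: clock=37 cache_size=3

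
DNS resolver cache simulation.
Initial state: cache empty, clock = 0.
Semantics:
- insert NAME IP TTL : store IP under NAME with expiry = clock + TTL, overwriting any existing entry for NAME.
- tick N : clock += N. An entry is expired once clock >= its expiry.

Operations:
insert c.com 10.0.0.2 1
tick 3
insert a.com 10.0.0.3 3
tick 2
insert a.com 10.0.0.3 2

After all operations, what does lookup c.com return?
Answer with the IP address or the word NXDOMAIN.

Answer: NXDOMAIN

Derivation:
Op 1: insert c.com -> 10.0.0.2 (expiry=0+1=1). clock=0
Op 2: tick 3 -> clock=3. purged={c.com}
Op 3: insert a.com -> 10.0.0.3 (expiry=3+3=6). clock=3
Op 4: tick 2 -> clock=5.
Op 5: insert a.com -> 10.0.0.3 (expiry=5+2=7). clock=5
lookup c.com: not in cache (expired or never inserted)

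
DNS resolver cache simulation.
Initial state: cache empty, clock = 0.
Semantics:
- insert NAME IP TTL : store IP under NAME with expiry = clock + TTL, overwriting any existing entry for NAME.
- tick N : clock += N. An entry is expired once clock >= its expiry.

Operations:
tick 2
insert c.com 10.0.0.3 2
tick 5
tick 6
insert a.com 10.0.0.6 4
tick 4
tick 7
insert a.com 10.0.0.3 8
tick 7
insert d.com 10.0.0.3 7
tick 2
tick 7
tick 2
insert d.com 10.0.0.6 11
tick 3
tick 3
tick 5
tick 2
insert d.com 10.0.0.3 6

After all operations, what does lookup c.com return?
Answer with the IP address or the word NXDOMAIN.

Op 1: tick 2 -> clock=2.
Op 2: insert c.com -> 10.0.0.3 (expiry=2+2=4). clock=2
Op 3: tick 5 -> clock=7. purged={c.com}
Op 4: tick 6 -> clock=13.
Op 5: insert a.com -> 10.0.0.6 (expiry=13+4=17). clock=13
Op 6: tick 4 -> clock=17. purged={a.com}
Op 7: tick 7 -> clock=24.
Op 8: insert a.com -> 10.0.0.3 (expiry=24+8=32). clock=24
Op 9: tick 7 -> clock=31.
Op 10: insert d.com -> 10.0.0.3 (expiry=31+7=38). clock=31
Op 11: tick 2 -> clock=33. purged={a.com}
Op 12: tick 7 -> clock=40. purged={d.com}
Op 13: tick 2 -> clock=42.
Op 14: insert d.com -> 10.0.0.6 (expiry=42+11=53). clock=42
Op 15: tick 3 -> clock=45.
Op 16: tick 3 -> clock=48.
Op 17: tick 5 -> clock=53. purged={d.com}
Op 18: tick 2 -> clock=55.
Op 19: insert d.com -> 10.0.0.3 (expiry=55+6=61). clock=55
lookup c.com: not in cache (expired or never inserted)

Answer: NXDOMAIN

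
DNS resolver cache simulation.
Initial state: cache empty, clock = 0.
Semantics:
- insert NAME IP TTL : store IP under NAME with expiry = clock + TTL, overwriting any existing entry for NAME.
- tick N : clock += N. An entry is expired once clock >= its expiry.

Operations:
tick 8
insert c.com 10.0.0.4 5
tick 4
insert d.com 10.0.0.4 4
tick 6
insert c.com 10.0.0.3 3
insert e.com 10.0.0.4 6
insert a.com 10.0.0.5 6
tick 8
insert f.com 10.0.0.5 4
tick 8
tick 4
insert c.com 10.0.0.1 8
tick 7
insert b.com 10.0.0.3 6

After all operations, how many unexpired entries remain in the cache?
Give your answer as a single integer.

Answer: 2

Derivation:
Op 1: tick 8 -> clock=8.
Op 2: insert c.com -> 10.0.0.4 (expiry=8+5=13). clock=8
Op 3: tick 4 -> clock=12.
Op 4: insert d.com -> 10.0.0.4 (expiry=12+4=16). clock=12
Op 5: tick 6 -> clock=18. purged={c.com,d.com}
Op 6: insert c.com -> 10.0.0.3 (expiry=18+3=21). clock=18
Op 7: insert e.com -> 10.0.0.4 (expiry=18+6=24). clock=18
Op 8: insert a.com -> 10.0.0.5 (expiry=18+6=24). clock=18
Op 9: tick 8 -> clock=26. purged={a.com,c.com,e.com}
Op 10: insert f.com -> 10.0.0.5 (expiry=26+4=30). clock=26
Op 11: tick 8 -> clock=34. purged={f.com}
Op 12: tick 4 -> clock=38.
Op 13: insert c.com -> 10.0.0.1 (expiry=38+8=46). clock=38
Op 14: tick 7 -> clock=45.
Op 15: insert b.com -> 10.0.0.3 (expiry=45+6=51). clock=45
Final cache (unexpired): {b.com,c.com} -> size=2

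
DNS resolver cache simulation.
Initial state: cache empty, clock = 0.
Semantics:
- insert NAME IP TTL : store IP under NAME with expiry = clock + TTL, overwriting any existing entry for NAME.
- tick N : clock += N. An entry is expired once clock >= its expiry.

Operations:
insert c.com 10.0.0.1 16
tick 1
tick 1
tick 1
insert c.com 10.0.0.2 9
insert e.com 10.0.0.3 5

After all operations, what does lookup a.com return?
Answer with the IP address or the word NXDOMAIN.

Answer: NXDOMAIN

Derivation:
Op 1: insert c.com -> 10.0.0.1 (expiry=0+16=16). clock=0
Op 2: tick 1 -> clock=1.
Op 3: tick 1 -> clock=2.
Op 4: tick 1 -> clock=3.
Op 5: insert c.com -> 10.0.0.2 (expiry=3+9=12). clock=3
Op 6: insert e.com -> 10.0.0.3 (expiry=3+5=8). clock=3
lookup a.com: not in cache (expired or never inserted)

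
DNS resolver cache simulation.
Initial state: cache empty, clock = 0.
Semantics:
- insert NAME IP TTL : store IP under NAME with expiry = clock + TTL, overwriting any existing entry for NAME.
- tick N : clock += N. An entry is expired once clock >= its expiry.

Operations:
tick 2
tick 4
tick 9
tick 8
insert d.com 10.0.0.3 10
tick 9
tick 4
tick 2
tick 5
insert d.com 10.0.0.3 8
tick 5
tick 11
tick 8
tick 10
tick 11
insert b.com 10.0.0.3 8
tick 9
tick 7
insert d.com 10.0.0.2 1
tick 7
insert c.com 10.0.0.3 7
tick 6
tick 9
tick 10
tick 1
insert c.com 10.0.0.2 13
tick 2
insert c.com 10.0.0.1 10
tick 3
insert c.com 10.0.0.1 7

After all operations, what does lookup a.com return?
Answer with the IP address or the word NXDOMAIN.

Answer: NXDOMAIN

Derivation:
Op 1: tick 2 -> clock=2.
Op 2: tick 4 -> clock=6.
Op 3: tick 9 -> clock=15.
Op 4: tick 8 -> clock=23.
Op 5: insert d.com -> 10.0.0.3 (expiry=23+10=33). clock=23
Op 6: tick 9 -> clock=32.
Op 7: tick 4 -> clock=36. purged={d.com}
Op 8: tick 2 -> clock=38.
Op 9: tick 5 -> clock=43.
Op 10: insert d.com -> 10.0.0.3 (expiry=43+8=51). clock=43
Op 11: tick 5 -> clock=48.
Op 12: tick 11 -> clock=59. purged={d.com}
Op 13: tick 8 -> clock=67.
Op 14: tick 10 -> clock=77.
Op 15: tick 11 -> clock=88.
Op 16: insert b.com -> 10.0.0.3 (expiry=88+8=96). clock=88
Op 17: tick 9 -> clock=97. purged={b.com}
Op 18: tick 7 -> clock=104.
Op 19: insert d.com -> 10.0.0.2 (expiry=104+1=105). clock=104
Op 20: tick 7 -> clock=111. purged={d.com}
Op 21: insert c.com -> 10.0.0.3 (expiry=111+7=118). clock=111
Op 22: tick 6 -> clock=117.
Op 23: tick 9 -> clock=126. purged={c.com}
Op 24: tick 10 -> clock=136.
Op 25: tick 1 -> clock=137.
Op 26: insert c.com -> 10.0.0.2 (expiry=137+13=150). clock=137
Op 27: tick 2 -> clock=139.
Op 28: insert c.com -> 10.0.0.1 (expiry=139+10=149). clock=139
Op 29: tick 3 -> clock=142.
Op 30: insert c.com -> 10.0.0.1 (expiry=142+7=149). clock=142
lookup a.com: not in cache (expired or never inserted)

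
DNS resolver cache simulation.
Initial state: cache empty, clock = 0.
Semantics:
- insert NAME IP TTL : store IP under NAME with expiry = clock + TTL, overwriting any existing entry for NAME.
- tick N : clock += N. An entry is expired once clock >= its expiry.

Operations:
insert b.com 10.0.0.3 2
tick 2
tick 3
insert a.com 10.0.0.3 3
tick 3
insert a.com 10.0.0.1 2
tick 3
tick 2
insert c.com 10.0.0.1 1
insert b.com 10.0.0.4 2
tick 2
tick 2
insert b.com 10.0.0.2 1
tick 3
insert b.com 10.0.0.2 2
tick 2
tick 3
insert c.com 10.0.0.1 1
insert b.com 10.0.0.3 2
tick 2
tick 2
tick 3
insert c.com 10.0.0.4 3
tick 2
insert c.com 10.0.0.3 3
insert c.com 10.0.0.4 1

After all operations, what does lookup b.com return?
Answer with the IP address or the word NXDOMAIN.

Op 1: insert b.com -> 10.0.0.3 (expiry=0+2=2). clock=0
Op 2: tick 2 -> clock=2. purged={b.com}
Op 3: tick 3 -> clock=5.
Op 4: insert a.com -> 10.0.0.3 (expiry=5+3=8). clock=5
Op 5: tick 3 -> clock=8. purged={a.com}
Op 6: insert a.com -> 10.0.0.1 (expiry=8+2=10). clock=8
Op 7: tick 3 -> clock=11. purged={a.com}
Op 8: tick 2 -> clock=13.
Op 9: insert c.com -> 10.0.0.1 (expiry=13+1=14). clock=13
Op 10: insert b.com -> 10.0.0.4 (expiry=13+2=15). clock=13
Op 11: tick 2 -> clock=15. purged={b.com,c.com}
Op 12: tick 2 -> clock=17.
Op 13: insert b.com -> 10.0.0.2 (expiry=17+1=18). clock=17
Op 14: tick 3 -> clock=20. purged={b.com}
Op 15: insert b.com -> 10.0.0.2 (expiry=20+2=22). clock=20
Op 16: tick 2 -> clock=22. purged={b.com}
Op 17: tick 3 -> clock=25.
Op 18: insert c.com -> 10.0.0.1 (expiry=25+1=26). clock=25
Op 19: insert b.com -> 10.0.0.3 (expiry=25+2=27). clock=25
Op 20: tick 2 -> clock=27. purged={b.com,c.com}
Op 21: tick 2 -> clock=29.
Op 22: tick 3 -> clock=32.
Op 23: insert c.com -> 10.0.0.4 (expiry=32+3=35). clock=32
Op 24: tick 2 -> clock=34.
Op 25: insert c.com -> 10.0.0.3 (expiry=34+3=37). clock=34
Op 26: insert c.com -> 10.0.0.4 (expiry=34+1=35). clock=34
lookup b.com: not in cache (expired or never inserted)

Answer: NXDOMAIN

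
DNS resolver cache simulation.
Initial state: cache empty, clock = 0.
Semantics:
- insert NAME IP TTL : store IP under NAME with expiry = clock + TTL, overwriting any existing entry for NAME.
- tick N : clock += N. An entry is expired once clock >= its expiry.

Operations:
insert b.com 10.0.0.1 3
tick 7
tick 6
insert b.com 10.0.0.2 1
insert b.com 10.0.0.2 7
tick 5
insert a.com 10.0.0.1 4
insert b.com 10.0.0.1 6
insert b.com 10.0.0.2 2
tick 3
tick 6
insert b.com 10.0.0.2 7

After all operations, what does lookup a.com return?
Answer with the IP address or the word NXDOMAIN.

Answer: NXDOMAIN

Derivation:
Op 1: insert b.com -> 10.0.0.1 (expiry=0+3=3). clock=0
Op 2: tick 7 -> clock=7. purged={b.com}
Op 3: tick 6 -> clock=13.
Op 4: insert b.com -> 10.0.0.2 (expiry=13+1=14). clock=13
Op 5: insert b.com -> 10.0.0.2 (expiry=13+7=20). clock=13
Op 6: tick 5 -> clock=18.
Op 7: insert a.com -> 10.0.0.1 (expiry=18+4=22). clock=18
Op 8: insert b.com -> 10.0.0.1 (expiry=18+6=24). clock=18
Op 9: insert b.com -> 10.0.0.2 (expiry=18+2=20). clock=18
Op 10: tick 3 -> clock=21. purged={b.com}
Op 11: tick 6 -> clock=27. purged={a.com}
Op 12: insert b.com -> 10.0.0.2 (expiry=27+7=34). clock=27
lookup a.com: not in cache (expired or never inserted)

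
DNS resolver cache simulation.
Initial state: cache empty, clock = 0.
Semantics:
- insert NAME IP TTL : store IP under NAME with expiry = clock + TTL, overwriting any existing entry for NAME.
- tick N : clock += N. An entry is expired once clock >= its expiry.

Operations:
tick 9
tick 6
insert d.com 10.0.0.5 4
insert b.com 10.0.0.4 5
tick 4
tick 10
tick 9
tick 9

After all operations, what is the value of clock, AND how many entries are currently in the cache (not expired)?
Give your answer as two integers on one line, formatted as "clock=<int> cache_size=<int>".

Op 1: tick 9 -> clock=9.
Op 2: tick 6 -> clock=15.
Op 3: insert d.com -> 10.0.0.5 (expiry=15+4=19). clock=15
Op 4: insert b.com -> 10.0.0.4 (expiry=15+5=20). clock=15
Op 5: tick 4 -> clock=19. purged={d.com}
Op 6: tick 10 -> clock=29. purged={b.com}
Op 7: tick 9 -> clock=38.
Op 8: tick 9 -> clock=47.
Final clock = 47
Final cache (unexpired): {} -> size=0

Answer: clock=47 cache_size=0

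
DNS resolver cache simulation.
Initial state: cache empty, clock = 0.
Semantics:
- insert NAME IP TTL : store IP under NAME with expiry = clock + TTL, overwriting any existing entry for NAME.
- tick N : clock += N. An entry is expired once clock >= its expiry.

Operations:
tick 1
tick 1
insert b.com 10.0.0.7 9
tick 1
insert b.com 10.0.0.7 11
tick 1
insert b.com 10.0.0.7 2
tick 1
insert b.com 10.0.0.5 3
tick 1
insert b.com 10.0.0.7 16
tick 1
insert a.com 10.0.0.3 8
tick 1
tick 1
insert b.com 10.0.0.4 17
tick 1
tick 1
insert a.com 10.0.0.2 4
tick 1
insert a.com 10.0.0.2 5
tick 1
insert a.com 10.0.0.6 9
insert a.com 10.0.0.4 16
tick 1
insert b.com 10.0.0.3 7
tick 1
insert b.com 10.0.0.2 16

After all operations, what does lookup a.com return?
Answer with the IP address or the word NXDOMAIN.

Op 1: tick 1 -> clock=1.
Op 2: tick 1 -> clock=2.
Op 3: insert b.com -> 10.0.0.7 (expiry=2+9=11). clock=2
Op 4: tick 1 -> clock=3.
Op 5: insert b.com -> 10.0.0.7 (expiry=3+11=14). clock=3
Op 6: tick 1 -> clock=4.
Op 7: insert b.com -> 10.0.0.7 (expiry=4+2=6). clock=4
Op 8: tick 1 -> clock=5.
Op 9: insert b.com -> 10.0.0.5 (expiry=5+3=8). clock=5
Op 10: tick 1 -> clock=6.
Op 11: insert b.com -> 10.0.0.7 (expiry=6+16=22). clock=6
Op 12: tick 1 -> clock=7.
Op 13: insert a.com -> 10.0.0.3 (expiry=7+8=15). clock=7
Op 14: tick 1 -> clock=8.
Op 15: tick 1 -> clock=9.
Op 16: insert b.com -> 10.0.0.4 (expiry=9+17=26). clock=9
Op 17: tick 1 -> clock=10.
Op 18: tick 1 -> clock=11.
Op 19: insert a.com -> 10.0.0.2 (expiry=11+4=15). clock=11
Op 20: tick 1 -> clock=12.
Op 21: insert a.com -> 10.0.0.2 (expiry=12+5=17). clock=12
Op 22: tick 1 -> clock=13.
Op 23: insert a.com -> 10.0.0.6 (expiry=13+9=22). clock=13
Op 24: insert a.com -> 10.0.0.4 (expiry=13+16=29). clock=13
Op 25: tick 1 -> clock=14.
Op 26: insert b.com -> 10.0.0.3 (expiry=14+7=21). clock=14
Op 27: tick 1 -> clock=15.
Op 28: insert b.com -> 10.0.0.2 (expiry=15+16=31). clock=15
lookup a.com: present, ip=10.0.0.4 expiry=29 > clock=15

Answer: 10.0.0.4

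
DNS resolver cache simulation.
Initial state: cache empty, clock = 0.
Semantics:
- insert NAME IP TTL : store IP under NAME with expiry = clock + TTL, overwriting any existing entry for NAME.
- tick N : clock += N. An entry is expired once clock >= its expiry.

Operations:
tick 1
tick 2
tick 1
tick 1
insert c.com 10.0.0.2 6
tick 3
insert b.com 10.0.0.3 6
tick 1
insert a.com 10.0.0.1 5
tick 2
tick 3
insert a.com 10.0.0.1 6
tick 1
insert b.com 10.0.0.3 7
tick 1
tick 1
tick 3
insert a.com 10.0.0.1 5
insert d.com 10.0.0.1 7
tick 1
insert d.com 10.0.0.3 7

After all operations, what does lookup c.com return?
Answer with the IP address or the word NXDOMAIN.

Answer: NXDOMAIN

Derivation:
Op 1: tick 1 -> clock=1.
Op 2: tick 2 -> clock=3.
Op 3: tick 1 -> clock=4.
Op 4: tick 1 -> clock=5.
Op 5: insert c.com -> 10.0.0.2 (expiry=5+6=11). clock=5
Op 6: tick 3 -> clock=8.
Op 7: insert b.com -> 10.0.0.3 (expiry=8+6=14). clock=8
Op 8: tick 1 -> clock=9.
Op 9: insert a.com -> 10.0.0.1 (expiry=9+5=14). clock=9
Op 10: tick 2 -> clock=11. purged={c.com}
Op 11: tick 3 -> clock=14. purged={a.com,b.com}
Op 12: insert a.com -> 10.0.0.1 (expiry=14+6=20). clock=14
Op 13: tick 1 -> clock=15.
Op 14: insert b.com -> 10.0.0.3 (expiry=15+7=22). clock=15
Op 15: tick 1 -> clock=16.
Op 16: tick 1 -> clock=17.
Op 17: tick 3 -> clock=20. purged={a.com}
Op 18: insert a.com -> 10.0.0.1 (expiry=20+5=25). clock=20
Op 19: insert d.com -> 10.0.0.1 (expiry=20+7=27). clock=20
Op 20: tick 1 -> clock=21.
Op 21: insert d.com -> 10.0.0.3 (expiry=21+7=28). clock=21
lookup c.com: not in cache (expired or never inserted)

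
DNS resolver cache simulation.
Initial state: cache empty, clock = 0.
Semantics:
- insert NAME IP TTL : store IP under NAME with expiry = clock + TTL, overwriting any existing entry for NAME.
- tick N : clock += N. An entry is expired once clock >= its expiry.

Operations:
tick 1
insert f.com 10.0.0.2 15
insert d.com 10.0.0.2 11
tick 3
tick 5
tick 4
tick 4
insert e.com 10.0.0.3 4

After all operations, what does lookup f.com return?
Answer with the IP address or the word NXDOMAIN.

Op 1: tick 1 -> clock=1.
Op 2: insert f.com -> 10.0.0.2 (expiry=1+15=16). clock=1
Op 3: insert d.com -> 10.0.0.2 (expiry=1+11=12). clock=1
Op 4: tick 3 -> clock=4.
Op 5: tick 5 -> clock=9.
Op 6: tick 4 -> clock=13. purged={d.com}
Op 7: tick 4 -> clock=17. purged={f.com}
Op 8: insert e.com -> 10.0.0.3 (expiry=17+4=21). clock=17
lookup f.com: not in cache (expired or never inserted)

Answer: NXDOMAIN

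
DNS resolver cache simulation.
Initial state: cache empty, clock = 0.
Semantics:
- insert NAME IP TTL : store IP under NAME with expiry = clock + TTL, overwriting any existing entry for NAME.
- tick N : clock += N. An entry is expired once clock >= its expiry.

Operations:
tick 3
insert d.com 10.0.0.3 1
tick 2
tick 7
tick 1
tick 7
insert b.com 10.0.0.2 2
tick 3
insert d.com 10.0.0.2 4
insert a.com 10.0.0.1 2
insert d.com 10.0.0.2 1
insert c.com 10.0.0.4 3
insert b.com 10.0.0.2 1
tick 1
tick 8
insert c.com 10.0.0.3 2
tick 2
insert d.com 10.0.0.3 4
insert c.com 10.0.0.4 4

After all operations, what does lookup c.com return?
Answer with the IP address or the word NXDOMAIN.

Op 1: tick 3 -> clock=3.
Op 2: insert d.com -> 10.0.0.3 (expiry=3+1=4). clock=3
Op 3: tick 2 -> clock=5. purged={d.com}
Op 4: tick 7 -> clock=12.
Op 5: tick 1 -> clock=13.
Op 6: tick 7 -> clock=20.
Op 7: insert b.com -> 10.0.0.2 (expiry=20+2=22). clock=20
Op 8: tick 3 -> clock=23. purged={b.com}
Op 9: insert d.com -> 10.0.0.2 (expiry=23+4=27). clock=23
Op 10: insert a.com -> 10.0.0.1 (expiry=23+2=25). clock=23
Op 11: insert d.com -> 10.0.0.2 (expiry=23+1=24). clock=23
Op 12: insert c.com -> 10.0.0.4 (expiry=23+3=26). clock=23
Op 13: insert b.com -> 10.0.0.2 (expiry=23+1=24). clock=23
Op 14: tick 1 -> clock=24. purged={b.com,d.com}
Op 15: tick 8 -> clock=32. purged={a.com,c.com}
Op 16: insert c.com -> 10.0.0.3 (expiry=32+2=34). clock=32
Op 17: tick 2 -> clock=34. purged={c.com}
Op 18: insert d.com -> 10.0.0.3 (expiry=34+4=38). clock=34
Op 19: insert c.com -> 10.0.0.4 (expiry=34+4=38). clock=34
lookup c.com: present, ip=10.0.0.4 expiry=38 > clock=34

Answer: 10.0.0.4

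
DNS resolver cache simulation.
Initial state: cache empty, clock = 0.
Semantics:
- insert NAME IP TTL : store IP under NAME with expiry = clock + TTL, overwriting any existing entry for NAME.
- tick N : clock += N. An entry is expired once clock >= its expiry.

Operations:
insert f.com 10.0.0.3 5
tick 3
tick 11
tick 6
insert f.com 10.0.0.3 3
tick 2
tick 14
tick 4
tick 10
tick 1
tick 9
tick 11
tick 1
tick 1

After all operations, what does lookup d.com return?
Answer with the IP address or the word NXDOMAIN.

Answer: NXDOMAIN

Derivation:
Op 1: insert f.com -> 10.0.0.3 (expiry=0+5=5). clock=0
Op 2: tick 3 -> clock=3.
Op 3: tick 11 -> clock=14. purged={f.com}
Op 4: tick 6 -> clock=20.
Op 5: insert f.com -> 10.0.0.3 (expiry=20+3=23). clock=20
Op 6: tick 2 -> clock=22.
Op 7: tick 14 -> clock=36. purged={f.com}
Op 8: tick 4 -> clock=40.
Op 9: tick 10 -> clock=50.
Op 10: tick 1 -> clock=51.
Op 11: tick 9 -> clock=60.
Op 12: tick 11 -> clock=71.
Op 13: tick 1 -> clock=72.
Op 14: tick 1 -> clock=73.
lookup d.com: not in cache (expired or never inserted)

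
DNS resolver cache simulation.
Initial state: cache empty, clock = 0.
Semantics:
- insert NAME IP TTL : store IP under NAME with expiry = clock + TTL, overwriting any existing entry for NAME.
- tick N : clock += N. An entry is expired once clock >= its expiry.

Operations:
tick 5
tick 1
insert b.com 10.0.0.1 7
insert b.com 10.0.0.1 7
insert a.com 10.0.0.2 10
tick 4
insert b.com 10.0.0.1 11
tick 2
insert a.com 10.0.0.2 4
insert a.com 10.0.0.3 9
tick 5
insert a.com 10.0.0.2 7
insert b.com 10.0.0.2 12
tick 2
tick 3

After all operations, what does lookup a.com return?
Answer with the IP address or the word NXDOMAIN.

Op 1: tick 5 -> clock=5.
Op 2: tick 1 -> clock=6.
Op 3: insert b.com -> 10.0.0.1 (expiry=6+7=13). clock=6
Op 4: insert b.com -> 10.0.0.1 (expiry=6+7=13). clock=6
Op 5: insert a.com -> 10.0.0.2 (expiry=6+10=16). clock=6
Op 6: tick 4 -> clock=10.
Op 7: insert b.com -> 10.0.0.1 (expiry=10+11=21). clock=10
Op 8: tick 2 -> clock=12.
Op 9: insert a.com -> 10.0.0.2 (expiry=12+4=16). clock=12
Op 10: insert a.com -> 10.0.0.3 (expiry=12+9=21). clock=12
Op 11: tick 5 -> clock=17.
Op 12: insert a.com -> 10.0.0.2 (expiry=17+7=24). clock=17
Op 13: insert b.com -> 10.0.0.2 (expiry=17+12=29). clock=17
Op 14: tick 2 -> clock=19.
Op 15: tick 3 -> clock=22.
lookup a.com: present, ip=10.0.0.2 expiry=24 > clock=22

Answer: 10.0.0.2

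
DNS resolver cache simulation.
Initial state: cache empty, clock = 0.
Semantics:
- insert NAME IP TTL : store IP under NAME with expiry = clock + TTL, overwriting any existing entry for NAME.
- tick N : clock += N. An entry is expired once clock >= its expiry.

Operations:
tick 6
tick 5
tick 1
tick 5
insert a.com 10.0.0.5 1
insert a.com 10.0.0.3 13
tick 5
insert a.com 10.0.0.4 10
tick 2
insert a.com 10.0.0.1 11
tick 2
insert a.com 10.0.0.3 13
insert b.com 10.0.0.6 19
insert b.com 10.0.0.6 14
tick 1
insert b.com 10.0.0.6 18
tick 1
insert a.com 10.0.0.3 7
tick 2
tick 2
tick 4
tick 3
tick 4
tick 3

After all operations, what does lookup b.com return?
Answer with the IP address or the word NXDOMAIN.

Answer: NXDOMAIN

Derivation:
Op 1: tick 6 -> clock=6.
Op 2: tick 5 -> clock=11.
Op 3: tick 1 -> clock=12.
Op 4: tick 5 -> clock=17.
Op 5: insert a.com -> 10.0.0.5 (expiry=17+1=18). clock=17
Op 6: insert a.com -> 10.0.0.3 (expiry=17+13=30). clock=17
Op 7: tick 5 -> clock=22.
Op 8: insert a.com -> 10.0.0.4 (expiry=22+10=32). clock=22
Op 9: tick 2 -> clock=24.
Op 10: insert a.com -> 10.0.0.1 (expiry=24+11=35). clock=24
Op 11: tick 2 -> clock=26.
Op 12: insert a.com -> 10.0.0.3 (expiry=26+13=39). clock=26
Op 13: insert b.com -> 10.0.0.6 (expiry=26+19=45). clock=26
Op 14: insert b.com -> 10.0.0.6 (expiry=26+14=40). clock=26
Op 15: tick 1 -> clock=27.
Op 16: insert b.com -> 10.0.0.6 (expiry=27+18=45). clock=27
Op 17: tick 1 -> clock=28.
Op 18: insert a.com -> 10.0.0.3 (expiry=28+7=35). clock=28
Op 19: tick 2 -> clock=30.
Op 20: tick 2 -> clock=32.
Op 21: tick 4 -> clock=36. purged={a.com}
Op 22: tick 3 -> clock=39.
Op 23: tick 4 -> clock=43.
Op 24: tick 3 -> clock=46. purged={b.com}
lookup b.com: not in cache (expired or never inserted)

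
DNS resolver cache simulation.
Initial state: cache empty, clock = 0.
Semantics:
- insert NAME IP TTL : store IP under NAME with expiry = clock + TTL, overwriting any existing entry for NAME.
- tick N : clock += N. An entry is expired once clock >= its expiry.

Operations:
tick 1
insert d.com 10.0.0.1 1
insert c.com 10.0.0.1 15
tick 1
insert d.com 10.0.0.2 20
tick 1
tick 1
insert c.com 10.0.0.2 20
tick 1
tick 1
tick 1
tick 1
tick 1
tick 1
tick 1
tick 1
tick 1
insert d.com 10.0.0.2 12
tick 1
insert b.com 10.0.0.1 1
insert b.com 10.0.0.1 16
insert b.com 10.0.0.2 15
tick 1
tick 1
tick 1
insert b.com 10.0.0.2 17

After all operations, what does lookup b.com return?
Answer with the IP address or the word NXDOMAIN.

Op 1: tick 1 -> clock=1.
Op 2: insert d.com -> 10.0.0.1 (expiry=1+1=2). clock=1
Op 3: insert c.com -> 10.0.0.1 (expiry=1+15=16). clock=1
Op 4: tick 1 -> clock=2. purged={d.com}
Op 5: insert d.com -> 10.0.0.2 (expiry=2+20=22). clock=2
Op 6: tick 1 -> clock=3.
Op 7: tick 1 -> clock=4.
Op 8: insert c.com -> 10.0.0.2 (expiry=4+20=24). clock=4
Op 9: tick 1 -> clock=5.
Op 10: tick 1 -> clock=6.
Op 11: tick 1 -> clock=7.
Op 12: tick 1 -> clock=8.
Op 13: tick 1 -> clock=9.
Op 14: tick 1 -> clock=10.
Op 15: tick 1 -> clock=11.
Op 16: tick 1 -> clock=12.
Op 17: tick 1 -> clock=13.
Op 18: insert d.com -> 10.0.0.2 (expiry=13+12=25). clock=13
Op 19: tick 1 -> clock=14.
Op 20: insert b.com -> 10.0.0.1 (expiry=14+1=15). clock=14
Op 21: insert b.com -> 10.0.0.1 (expiry=14+16=30). clock=14
Op 22: insert b.com -> 10.0.0.2 (expiry=14+15=29). clock=14
Op 23: tick 1 -> clock=15.
Op 24: tick 1 -> clock=16.
Op 25: tick 1 -> clock=17.
Op 26: insert b.com -> 10.0.0.2 (expiry=17+17=34). clock=17
lookup b.com: present, ip=10.0.0.2 expiry=34 > clock=17

Answer: 10.0.0.2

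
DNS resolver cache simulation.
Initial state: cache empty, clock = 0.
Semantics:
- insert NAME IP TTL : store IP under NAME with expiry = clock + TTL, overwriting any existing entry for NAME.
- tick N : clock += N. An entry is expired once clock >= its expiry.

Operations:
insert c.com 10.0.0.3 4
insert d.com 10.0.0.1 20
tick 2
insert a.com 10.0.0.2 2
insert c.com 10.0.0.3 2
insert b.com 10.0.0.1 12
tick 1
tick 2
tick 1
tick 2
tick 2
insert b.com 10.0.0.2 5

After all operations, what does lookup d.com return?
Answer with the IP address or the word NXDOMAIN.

Op 1: insert c.com -> 10.0.0.3 (expiry=0+4=4). clock=0
Op 2: insert d.com -> 10.0.0.1 (expiry=0+20=20). clock=0
Op 3: tick 2 -> clock=2.
Op 4: insert a.com -> 10.0.0.2 (expiry=2+2=4). clock=2
Op 5: insert c.com -> 10.0.0.3 (expiry=2+2=4). clock=2
Op 6: insert b.com -> 10.0.0.1 (expiry=2+12=14). clock=2
Op 7: tick 1 -> clock=3.
Op 8: tick 2 -> clock=5. purged={a.com,c.com}
Op 9: tick 1 -> clock=6.
Op 10: tick 2 -> clock=8.
Op 11: tick 2 -> clock=10.
Op 12: insert b.com -> 10.0.0.2 (expiry=10+5=15). clock=10
lookup d.com: present, ip=10.0.0.1 expiry=20 > clock=10

Answer: 10.0.0.1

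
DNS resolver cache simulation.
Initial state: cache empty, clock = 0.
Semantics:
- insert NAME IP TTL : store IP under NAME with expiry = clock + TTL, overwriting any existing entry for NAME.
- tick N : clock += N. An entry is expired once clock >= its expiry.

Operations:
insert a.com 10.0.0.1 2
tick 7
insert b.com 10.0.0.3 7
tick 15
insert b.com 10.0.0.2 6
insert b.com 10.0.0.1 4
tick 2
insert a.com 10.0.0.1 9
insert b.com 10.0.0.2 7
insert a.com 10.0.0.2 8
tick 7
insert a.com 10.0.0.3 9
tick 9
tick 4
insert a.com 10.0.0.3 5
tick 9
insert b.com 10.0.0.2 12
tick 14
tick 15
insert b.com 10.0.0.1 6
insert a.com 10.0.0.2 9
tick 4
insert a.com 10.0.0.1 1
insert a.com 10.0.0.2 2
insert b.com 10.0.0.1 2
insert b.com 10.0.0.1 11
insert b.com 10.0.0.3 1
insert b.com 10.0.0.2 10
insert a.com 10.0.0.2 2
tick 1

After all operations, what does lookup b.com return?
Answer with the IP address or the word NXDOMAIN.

Op 1: insert a.com -> 10.0.0.1 (expiry=0+2=2). clock=0
Op 2: tick 7 -> clock=7. purged={a.com}
Op 3: insert b.com -> 10.0.0.3 (expiry=7+7=14). clock=7
Op 4: tick 15 -> clock=22. purged={b.com}
Op 5: insert b.com -> 10.0.0.2 (expiry=22+6=28). clock=22
Op 6: insert b.com -> 10.0.0.1 (expiry=22+4=26). clock=22
Op 7: tick 2 -> clock=24.
Op 8: insert a.com -> 10.0.0.1 (expiry=24+9=33). clock=24
Op 9: insert b.com -> 10.0.0.2 (expiry=24+7=31). clock=24
Op 10: insert a.com -> 10.0.0.2 (expiry=24+8=32). clock=24
Op 11: tick 7 -> clock=31. purged={b.com}
Op 12: insert a.com -> 10.0.0.3 (expiry=31+9=40). clock=31
Op 13: tick 9 -> clock=40. purged={a.com}
Op 14: tick 4 -> clock=44.
Op 15: insert a.com -> 10.0.0.3 (expiry=44+5=49). clock=44
Op 16: tick 9 -> clock=53. purged={a.com}
Op 17: insert b.com -> 10.0.0.2 (expiry=53+12=65). clock=53
Op 18: tick 14 -> clock=67. purged={b.com}
Op 19: tick 15 -> clock=82.
Op 20: insert b.com -> 10.0.0.1 (expiry=82+6=88). clock=82
Op 21: insert a.com -> 10.0.0.2 (expiry=82+9=91). clock=82
Op 22: tick 4 -> clock=86.
Op 23: insert a.com -> 10.0.0.1 (expiry=86+1=87). clock=86
Op 24: insert a.com -> 10.0.0.2 (expiry=86+2=88). clock=86
Op 25: insert b.com -> 10.0.0.1 (expiry=86+2=88). clock=86
Op 26: insert b.com -> 10.0.0.1 (expiry=86+11=97). clock=86
Op 27: insert b.com -> 10.0.0.3 (expiry=86+1=87). clock=86
Op 28: insert b.com -> 10.0.0.2 (expiry=86+10=96). clock=86
Op 29: insert a.com -> 10.0.0.2 (expiry=86+2=88). clock=86
Op 30: tick 1 -> clock=87.
lookup b.com: present, ip=10.0.0.2 expiry=96 > clock=87

Answer: 10.0.0.2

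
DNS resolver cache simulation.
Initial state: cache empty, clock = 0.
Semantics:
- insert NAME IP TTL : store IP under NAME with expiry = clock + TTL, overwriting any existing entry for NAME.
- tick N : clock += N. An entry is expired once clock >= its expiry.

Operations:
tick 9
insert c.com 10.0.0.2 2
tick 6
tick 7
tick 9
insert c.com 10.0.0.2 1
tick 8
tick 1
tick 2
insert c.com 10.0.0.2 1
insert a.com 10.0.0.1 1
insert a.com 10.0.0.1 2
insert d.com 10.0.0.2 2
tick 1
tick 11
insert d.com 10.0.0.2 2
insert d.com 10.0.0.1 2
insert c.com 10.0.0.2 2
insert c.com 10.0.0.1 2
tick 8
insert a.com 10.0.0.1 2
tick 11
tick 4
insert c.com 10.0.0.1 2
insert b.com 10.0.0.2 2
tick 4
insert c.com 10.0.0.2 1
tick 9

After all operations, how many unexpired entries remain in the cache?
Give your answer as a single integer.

Answer: 0

Derivation:
Op 1: tick 9 -> clock=9.
Op 2: insert c.com -> 10.0.0.2 (expiry=9+2=11). clock=9
Op 3: tick 6 -> clock=15. purged={c.com}
Op 4: tick 7 -> clock=22.
Op 5: tick 9 -> clock=31.
Op 6: insert c.com -> 10.0.0.2 (expiry=31+1=32). clock=31
Op 7: tick 8 -> clock=39. purged={c.com}
Op 8: tick 1 -> clock=40.
Op 9: tick 2 -> clock=42.
Op 10: insert c.com -> 10.0.0.2 (expiry=42+1=43). clock=42
Op 11: insert a.com -> 10.0.0.1 (expiry=42+1=43). clock=42
Op 12: insert a.com -> 10.0.0.1 (expiry=42+2=44). clock=42
Op 13: insert d.com -> 10.0.0.2 (expiry=42+2=44). clock=42
Op 14: tick 1 -> clock=43. purged={c.com}
Op 15: tick 11 -> clock=54. purged={a.com,d.com}
Op 16: insert d.com -> 10.0.0.2 (expiry=54+2=56). clock=54
Op 17: insert d.com -> 10.0.0.1 (expiry=54+2=56). clock=54
Op 18: insert c.com -> 10.0.0.2 (expiry=54+2=56). clock=54
Op 19: insert c.com -> 10.0.0.1 (expiry=54+2=56). clock=54
Op 20: tick 8 -> clock=62. purged={c.com,d.com}
Op 21: insert a.com -> 10.0.0.1 (expiry=62+2=64). clock=62
Op 22: tick 11 -> clock=73. purged={a.com}
Op 23: tick 4 -> clock=77.
Op 24: insert c.com -> 10.0.0.1 (expiry=77+2=79). clock=77
Op 25: insert b.com -> 10.0.0.2 (expiry=77+2=79). clock=77
Op 26: tick 4 -> clock=81. purged={b.com,c.com}
Op 27: insert c.com -> 10.0.0.2 (expiry=81+1=82). clock=81
Op 28: tick 9 -> clock=90. purged={c.com}
Final cache (unexpired): {} -> size=0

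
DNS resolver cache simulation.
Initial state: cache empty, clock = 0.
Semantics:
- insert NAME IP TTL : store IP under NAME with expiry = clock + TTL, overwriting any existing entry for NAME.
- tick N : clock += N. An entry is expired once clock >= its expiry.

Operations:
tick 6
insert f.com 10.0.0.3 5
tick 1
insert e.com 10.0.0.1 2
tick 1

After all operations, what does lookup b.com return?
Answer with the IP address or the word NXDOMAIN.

Op 1: tick 6 -> clock=6.
Op 2: insert f.com -> 10.0.0.3 (expiry=6+5=11). clock=6
Op 3: tick 1 -> clock=7.
Op 4: insert e.com -> 10.0.0.1 (expiry=7+2=9). clock=7
Op 5: tick 1 -> clock=8.
lookup b.com: not in cache (expired or never inserted)

Answer: NXDOMAIN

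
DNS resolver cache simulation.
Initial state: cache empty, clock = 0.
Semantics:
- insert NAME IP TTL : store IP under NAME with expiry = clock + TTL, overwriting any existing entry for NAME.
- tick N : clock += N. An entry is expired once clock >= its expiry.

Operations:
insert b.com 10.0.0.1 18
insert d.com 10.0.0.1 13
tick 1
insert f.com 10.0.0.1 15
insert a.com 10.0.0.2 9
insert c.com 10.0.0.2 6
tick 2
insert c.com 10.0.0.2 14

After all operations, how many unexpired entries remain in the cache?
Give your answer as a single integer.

Answer: 5

Derivation:
Op 1: insert b.com -> 10.0.0.1 (expiry=0+18=18). clock=0
Op 2: insert d.com -> 10.0.0.1 (expiry=0+13=13). clock=0
Op 3: tick 1 -> clock=1.
Op 4: insert f.com -> 10.0.0.1 (expiry=1+15=16). clock=1
Op 5: insert a.com -> 10.0.0.2 (expiry=1+9=10). clock=1
Op 6: insert c.com -> 10.0.0.2 (expiry=1+6=7). clock=1
Op 7: tick 2 -> clock=3.
Op 8: insert c.com -> 10.0.0.2 (expiry=3+14=17). clock=3
Final cache (unexpired): {a.com,b.com,c.com,d.com,f.com} -> size=5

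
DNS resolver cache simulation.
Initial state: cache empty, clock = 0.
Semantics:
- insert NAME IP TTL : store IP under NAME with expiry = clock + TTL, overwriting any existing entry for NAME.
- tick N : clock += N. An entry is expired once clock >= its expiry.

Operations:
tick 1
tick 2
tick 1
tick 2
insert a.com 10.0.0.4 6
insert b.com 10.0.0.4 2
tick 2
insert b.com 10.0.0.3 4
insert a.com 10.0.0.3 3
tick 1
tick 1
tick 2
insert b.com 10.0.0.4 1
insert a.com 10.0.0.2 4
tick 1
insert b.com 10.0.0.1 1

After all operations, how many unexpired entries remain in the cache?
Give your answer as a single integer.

Answer: 2

Derivation:
Op 1: tick 1 -> clock=1.
Op 2: tick 2 -> clock=3.
Op 3: tick 1 -> clock=4.
Op 4: tick 2 -> clock=6.
Op 5: insert a.com -> 10.0.0.4 (expiry=6+6=12). clock=6
Op 6: insert b.com -> 10.0.0.4 (expiry=6+2=8). clock=6
Op 7: tick 2 -> clock=8. purged={b.com}
Op 8: insert b.com -> 10.0.0.3 (expiry=8+4=12). clock=8
Op 9: insert a.com -> 10.0.0.3 (expiry=8+3=11). clock=8
Op 10: tick 1 -> clock=9.
Op 11: tick 1 -> clock=10.
Op 12: tick 2 -> clock=12. purged={a.com,b.com}
Op 13: insert b.com -> 10.0.0.4 (expiry=12+1=13). clock=12
Op 14: insert a.com -> 10.0.0.2 (expiry=12+4=16). clock=12
Op 15: tick 1 -> clock=13. purged={b.com}
Op 16: insert b.com -> 10.0.0.1 (expiry=13+1=14). clock=13
Final cache (unexpired): {a.com,b.com} -> size=2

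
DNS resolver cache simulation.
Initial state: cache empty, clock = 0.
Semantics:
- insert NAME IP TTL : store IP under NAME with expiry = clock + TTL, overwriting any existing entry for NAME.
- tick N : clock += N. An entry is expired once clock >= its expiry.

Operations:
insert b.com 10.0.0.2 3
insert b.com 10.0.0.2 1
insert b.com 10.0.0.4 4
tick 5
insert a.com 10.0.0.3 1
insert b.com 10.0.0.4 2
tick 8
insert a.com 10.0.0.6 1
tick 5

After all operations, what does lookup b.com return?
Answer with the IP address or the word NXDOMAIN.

Answer: NXDOMAIN

Derivation:
Op 1: insert b.com -> 10.0.0.2 (expiry=0+3=3). clock=0
Op 2: insert b.com -> 10.0.0.2 (expiry=0+1=1). clock=0
Op 3: insert b.com -> 10.0.0.4 (expiry=0+4=4). clock=0
Op 4: tick 5 -> clock=5. purged={b.com}
Op 5: insert a.com -> 10.0.0.3 (expiry=5+1=6). clock=5
Op 6: insert b.com -> 10.0.0.4 (expiry=5+2=7). clock=5
Op 7: tick 8 -> clock=13. purged={a.com,b.com}
Op 8: insert a.com -> 10.0.0.6 (expiry=13+1=14). clock=13
Op 9: tick 5 -> clock=18. purged={a.com}
lookup b.com: not in cache (expired or never inserted)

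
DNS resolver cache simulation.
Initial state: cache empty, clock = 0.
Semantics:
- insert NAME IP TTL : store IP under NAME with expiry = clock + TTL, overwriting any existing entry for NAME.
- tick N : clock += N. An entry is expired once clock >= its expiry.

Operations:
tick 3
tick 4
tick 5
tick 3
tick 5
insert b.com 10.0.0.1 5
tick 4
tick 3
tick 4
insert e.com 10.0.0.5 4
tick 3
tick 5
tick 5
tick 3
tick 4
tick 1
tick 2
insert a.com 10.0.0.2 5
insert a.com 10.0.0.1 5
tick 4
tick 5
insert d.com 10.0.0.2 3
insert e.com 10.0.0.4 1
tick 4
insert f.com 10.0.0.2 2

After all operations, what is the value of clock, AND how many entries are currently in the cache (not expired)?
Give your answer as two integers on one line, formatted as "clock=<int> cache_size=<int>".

Answer: clock=67 cache_size=1

Derivation:
Op 1: tick 3 -> clock=3.
Op 2: tick 4 -> clock=7.
Op 3: tick 5 -> clock=12.
Op 4: tick 3 -> clock=15.
Op 5: tick 5 -> clock=20.
Op 6: insert b.com -> 10.0.0.1 (expiry=20+5=25). clock=20
Op 7: tick 4 -> clock=24.
Op 8: tick 3 -> clock=27. purged={b.com}
Op 9: tick 4 -> clock=31.
Op 10: insert e.com -> 10.0.0.5 (expiry=31+4=35). clock=31
Op 11: tick 3 -> clock=34.
Op 12: tick 5 -> clock=39. purged={e.com}
Op 13: tick 5 -> clock=44.
Op 14: tick 3 -> clock=47.
Op 15: tick 4 -> clock=51.
Op 16: tick 1 -> clock=52.
Op 17: tick 2 -> clock=54.
Op 18: insert a.com -> 10.0.0.2 (expiry=54+5=59). clock=54
Op 19: insert a.com -> 10.0.0.1 (expiry=54+5=59). clock=54
Op 20: tick 4 -> clock=58.
Op 21: tick 5 -> clock=63. purged={a.com}
Op 22: insert d.com -> 10.0.0.2 (expiry=63+3=66). clock=63
Op 23: insert e.com -> 10.0.0.4 (expiry=63+1=64). clock=63
Op 24: tick 4 -> clock=67. purged={d.com,e.com}
Op 25: insert f.com -> 10.0.0.2 (expiry=67+2=69). clock=67
Final clock = 67
Final cache (unexpired): {f.com} -> size=1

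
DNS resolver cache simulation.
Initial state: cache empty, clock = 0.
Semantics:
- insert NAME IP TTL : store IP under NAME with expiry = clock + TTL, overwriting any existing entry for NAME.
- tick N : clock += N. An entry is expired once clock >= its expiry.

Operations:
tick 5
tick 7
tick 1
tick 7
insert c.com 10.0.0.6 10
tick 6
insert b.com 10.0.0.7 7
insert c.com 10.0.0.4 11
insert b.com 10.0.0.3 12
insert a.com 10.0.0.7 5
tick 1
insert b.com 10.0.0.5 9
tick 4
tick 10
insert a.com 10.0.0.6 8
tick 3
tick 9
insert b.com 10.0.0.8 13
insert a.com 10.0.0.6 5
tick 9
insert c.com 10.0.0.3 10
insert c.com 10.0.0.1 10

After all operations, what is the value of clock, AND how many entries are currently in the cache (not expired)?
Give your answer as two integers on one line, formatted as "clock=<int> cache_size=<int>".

Answer: clock=62 cache_size=2

Derivation:
Op 1: tick 5 -> clock=5.
Op 2: tick 7 -> clock=12.
Op 3: tick 1 -> clock=13.
Op 4: tick 7 -> clock=20.
Op 5: insert c.com -> 10.0.0.6 (expiry=20+10=30). clock=20
Op 6: tick 6 -> clock=26.
Op 7: insert b.com -> 10.0.0.7 (expiry=26+7=33). clock=26
Op 8: insert c.com -> 10.0.0.4 (expiry=26+11=37). clock=26
Op 9: insert b.com -> 10.0.0.3 (expiry=26+12=38). clock=26
Op 10: insert a.com -> 10.0.0.7 (expiry=26+5=31). clock=26
Op 11: tick 1 -> clock=27.
Op 12: insert b.com -> 10.0.0.5 (expiry=27+9=36). clock=27
Op 13: tick 4 -> clock=31. purged={a.com}
Op 14: tick 10 -> clock=41. purged={b.com,c.com}
Op 15: insert a.com -> 10.0.0.6 (expiry=41+8=49). clock=41
Op 16: tick 3 -> clock=44.
Op 17: tick 9 -> clock=53. purged={a.com}
Op 18: insert b.com -> 10.0.0.8 (expiry=53+13=66). clock=53
Op 19: insert a.com -> 10.0.0.6 (expiry=53+5=58). clock=53
Op 20: tick 9 -> clock=62. purged={a.com}
Op 21: insert c.com -> 10.0.0.3 (expiry=62+10=72). clock=62
Op 22: insert c.com -> 10.0.0.1 (expiry=62+10=72). clock=62
Final clock = 62
Final cache (unexpired): {b.com,c.com} -> size=2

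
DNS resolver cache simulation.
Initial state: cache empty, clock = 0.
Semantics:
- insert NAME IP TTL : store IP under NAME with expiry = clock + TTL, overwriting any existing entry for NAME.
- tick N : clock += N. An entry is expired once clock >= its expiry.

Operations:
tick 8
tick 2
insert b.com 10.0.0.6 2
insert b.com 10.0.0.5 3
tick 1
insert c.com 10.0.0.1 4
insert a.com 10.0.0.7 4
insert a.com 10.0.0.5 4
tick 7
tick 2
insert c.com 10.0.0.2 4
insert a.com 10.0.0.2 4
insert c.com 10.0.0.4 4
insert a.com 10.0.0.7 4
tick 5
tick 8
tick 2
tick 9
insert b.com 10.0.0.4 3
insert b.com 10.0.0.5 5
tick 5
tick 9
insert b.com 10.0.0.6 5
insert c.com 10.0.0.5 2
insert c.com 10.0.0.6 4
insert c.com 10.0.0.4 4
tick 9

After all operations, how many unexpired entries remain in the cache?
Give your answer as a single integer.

Answer: 0

Derivation:
Op 1: tick 8 -> clock=8.
Op 2: tick 2 -> clock=10.
Op 3: insert b.com -> 10.0.0.6 (expiry=10+2=12). clock=10
Op 4: insert b.com -> 10.0.0.5 (expiry=10+3=13). clock=10
Op 5: tick 1 -> clock=11.
Op 6: insert c.com -> 10.0.0.1 (expiry=11+4=15). clock=11
Op 7: insert a.com -> 10.0.0.7 (expiry=11+4=15). clock=11
Op 8: insert a.com -> 10.0.0.5 (expiry=11+4=15). clock=11
Op 9: tick 7 -> clock=18. purged={a.com,b.com,c.com}
Op 10: tick 2 -> clock=20.
Op 11: insert c.com -> 10.0.0.2 (expiry=20+4=24). clock=20
Op 12: insert a.com -> 10.0.0.2 (expiry=20+4=24). clock=20
Op 13: insert c.com -> 10.0.0.4 (expiry=20+4=24). clock=20
Op 14: insert a.com -> 10.0.0.7 (expiry=20+4=24). clock=20
Op 15: tick 5 -> clock=25. purged={a.com,c.com}
Op 16: tick 8 -> clock=33.
Op 17: tick 2 -> clock=35.
Op 18: tick 9 -> clock=44.
Op 19: insert b.com -> 10.0.0.4 (expiry=44+3=47). clock=44
Op 20: insert b.com -> 10.0.0.5 (expiry=44+5=49). clock=44
Op 21: tick 5 -> clock=49. purged={b.com}
Op 22: tick 9 -> clock=58.
Op 23: insert b.com -> 10.0.0.6 (expiry=58+5=63). clock=58
Op 24: insert c.com -> 10.0.0.5 (expiry=58+2=60). clock=58
Op 25: insert c.com -> 10.0.0.6 (expiry=58+4=62). clock=58
Op 26: insert c.com -> 10.0.0.4 (expiry=58+4=62). clock=58
Op 27: tick 9 -> clock=67. purged={b.com,c.com}
Final cache (unexpired): {} -> size=0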